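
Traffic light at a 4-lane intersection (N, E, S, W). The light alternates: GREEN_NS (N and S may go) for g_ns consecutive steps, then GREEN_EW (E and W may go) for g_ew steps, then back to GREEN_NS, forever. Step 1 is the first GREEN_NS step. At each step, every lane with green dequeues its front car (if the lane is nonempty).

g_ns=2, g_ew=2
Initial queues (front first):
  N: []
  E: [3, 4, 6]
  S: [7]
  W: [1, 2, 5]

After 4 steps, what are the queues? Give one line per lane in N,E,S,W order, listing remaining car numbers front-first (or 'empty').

Step 1 [NS]: N:empty,E:wait,S:car7-GO,W:wait | queues: N=0 E=3 S=0 W=3
Step 2 [NS]: N:empty,E:wait,S:empty,W:wait | queues: N=0 E=3 S=0 W=3
Step 3 [EW]: N:wait,E:car3-GO,S:wait,W:car1-GO | queues: N=0 E=2 S=0 W=2
Step 4 [EW]: N:wait,E:car4-GO,S:wait,W:car2-GO | queues: N=0 E=1 S=0 W=1

N: empty
E: 6
S: empty
W: 5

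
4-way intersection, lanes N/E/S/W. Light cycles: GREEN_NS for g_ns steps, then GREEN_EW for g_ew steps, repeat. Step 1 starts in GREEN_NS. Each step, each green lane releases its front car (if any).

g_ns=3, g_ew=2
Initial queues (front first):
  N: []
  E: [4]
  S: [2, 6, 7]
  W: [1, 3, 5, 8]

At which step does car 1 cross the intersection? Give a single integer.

Step 1 [NS]: N:empty,E:wait,S:car2-GO,W:wait | queues: N=0 E=1 S=2 W=4
Step 2 [NS]: N:empty,E:wait,S:car6-GO,W:wait | queues: N=0 E=1 S=1 W=4
Step 3 [NS]: N:empty,E:wait,S:car7-GO,W:wait | queues: N=0 E=1 S=0 W=4
Step 4 [EW]: N:wait,E:car4-GO,S:wait,W:car1-GO | queues: N=0 E=0 S=0 W=3
Step 5 [EW]: N:wait,E:empty,S:wait,W:car3-GO | queues: N=0 E=0 S=0 W=2
Step 6 [NS]: N:empty,E:wait,S:empty,W:wait | queues: N=0 E=0 S=0 W=2
Step 7 [NS]: N:empty,E:wait,S:empty,W:wait | queues: N=0 E=0 S=0 W=2
Step 8 [NS]: N:empty,E:wait,S:empty,W:wait | queues: N=0 E=0 S=0 W=2
Step 9 [EW]: N:wait,E:empty,S:wait,W:car5-GO | queues: N=0 E=0 S=0 W=1
Step 10 [EW]: N:wait,E:empty,S:wait,W:car8-GO | queues: N=0 E=0 S=0 W=0
Car 1 crosses at step 4

4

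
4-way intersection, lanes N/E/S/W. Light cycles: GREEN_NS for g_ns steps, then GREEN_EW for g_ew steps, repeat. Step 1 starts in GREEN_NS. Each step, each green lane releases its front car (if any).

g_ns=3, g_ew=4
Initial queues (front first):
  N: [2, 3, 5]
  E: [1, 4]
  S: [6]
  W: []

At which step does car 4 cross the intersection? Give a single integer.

Step 1 [NS]: N:car2-GO,E:wait,S:car6-GO,W:wait | queues: N=2 E=2 S=0 W=0
Step 2 [NS]: N:car3-GO,E:wait,S:empty,W:wait | queues: N=1 E=2 S=0 W=0
Step 3 [NS]: N:car5-GO,E:wait,S:empty,W:wait | queues: N=0 E=2 S=0 W=0
Step 4 [EW]: N:wait,E:car1-GO,S:wait,W:empty | queues: N=0 E=1 S=0 W=0
Step 5 [EW]: N:wait,E:car4-GO,S:wait,W:empty | queues: N=0 E=0 S=0 W=0
Car 4 crosses at step 5

5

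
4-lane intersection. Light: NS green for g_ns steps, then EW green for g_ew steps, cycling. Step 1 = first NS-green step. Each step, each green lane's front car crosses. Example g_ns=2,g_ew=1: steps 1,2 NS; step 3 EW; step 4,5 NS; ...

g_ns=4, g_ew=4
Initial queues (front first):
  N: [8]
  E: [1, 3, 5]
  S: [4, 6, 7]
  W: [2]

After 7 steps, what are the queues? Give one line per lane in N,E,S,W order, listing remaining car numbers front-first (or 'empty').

Step 1 [NS]: N:car8-GO,E:wait,S:car4-GO,W:wait | queues: N=0 E=3 S=2 W=1
Step 2 [NS]: N:empty,E:wait,S:car6-GO,W:wait | queues: N=0 E=3 S=1 W=1
Step 3 [NS]: N:empty,E:wait,S:car7-GO,W:wait | queues: N=0 E=3 S=0 W=1
Step 4 [NS]: N:empty,E:wait,S:empty,W:wait | queues: N=0 E=3 S=0 W=1
Step 5 [EW]: N:wait,E:car1-GO,S:wait,W:car2-GO | queues: N=0 E=2 S=0 W=0
Step 6 [EW]: N:wait,E:car3-GO,S:wait,W:empty | queues: N=0 E=1 S=0 W=0
Step 7 [EW]: N:wait,E:car5-GO,S:wait,W:empty | queues: N=0 E=0 S=0 W=0

N: empty
E: empty
S: empty
W: empty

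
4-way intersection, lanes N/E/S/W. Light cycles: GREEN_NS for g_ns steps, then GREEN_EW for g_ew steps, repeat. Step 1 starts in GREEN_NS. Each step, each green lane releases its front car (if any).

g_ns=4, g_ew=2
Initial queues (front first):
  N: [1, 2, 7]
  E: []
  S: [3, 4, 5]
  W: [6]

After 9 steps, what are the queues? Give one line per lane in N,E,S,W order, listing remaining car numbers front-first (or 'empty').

Step 1 [NS]: N:car1-GO,E:wait,S:car3-GO,W:wait | queues: N=2 E=0 S=2 W=1
Step 2 [NS]: N:car2-GO,E:wait,S:car4-GO,W:wait | queues: N=1 E=0 S=1 W=1
Step 3 [NS]: N:car7-GO,E:wait,S:car5-GO,W:wait | queues: N=0 E=0 S=0 W=1
Step 4 [NS]: N:empty,E:wait,S:empty,W:wait | queues: N=0 E=0 S=0 W=1
Step 5 [EW]: N:wait,E:empty,S:wait,W:car6-GO | queues: N=0 E=0 S=0 W=0

N: empty
E: empty
S: empty
W: empty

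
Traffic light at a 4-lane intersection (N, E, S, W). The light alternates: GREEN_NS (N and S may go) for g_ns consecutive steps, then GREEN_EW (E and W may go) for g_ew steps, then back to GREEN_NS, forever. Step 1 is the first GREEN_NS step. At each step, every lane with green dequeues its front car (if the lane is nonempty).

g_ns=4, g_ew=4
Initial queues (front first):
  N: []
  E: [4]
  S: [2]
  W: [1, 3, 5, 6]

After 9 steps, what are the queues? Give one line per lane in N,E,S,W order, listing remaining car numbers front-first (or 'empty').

Step 1 [NS]: N:empty,E:wait,S:car2-GO,W:wait | queues: N=0 E=1 S=0 W=4
Step 2 [NS]: N:empty,E:wait,S:empty,W:wait | queues: N=0 E=1 S=0 W=4
Step 3 [NS]: N:empty,E:wait,S:empty,W:wait | queues: N=0 E=1 S=0 W=4
Step 4 [NS]: N:empty,E:wait,S:empty,W:wait | queues: N=0 E=1 S=0 W=4
Step 5 [EW]: N:wait,E:car4-GO,S:wait,W:car1-GO | queues: N=0 E=0 S=0 W=3
Step 6 [EW]: N:wait,E:empty,S:wait,W:car3-GO | queues: N=0 E=0 S=0 W=2
Step 7 [EW]: N:wait,E:empty,S:wait,W:car5-GO | queues: N=0 E=0 S=0 W=1
Step 8 [EW]: N:wait,E:empty,S:wait,W:car6-GO | queues: N=0 E=0 S=0 W=0

N: empty
E: empty
S: empty
W: empty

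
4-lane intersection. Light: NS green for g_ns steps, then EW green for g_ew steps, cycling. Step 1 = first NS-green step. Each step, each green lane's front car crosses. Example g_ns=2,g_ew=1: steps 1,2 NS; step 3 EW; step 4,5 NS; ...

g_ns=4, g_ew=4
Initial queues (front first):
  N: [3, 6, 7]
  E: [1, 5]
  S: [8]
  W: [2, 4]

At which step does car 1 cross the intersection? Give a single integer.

Step 1 [NS]: N:car3-GO,E:wait,S:car8-GO,W:wait | queues: N=2 E=2 S=0 W=2
Step 2 [NS]: N:car6-GO,E:wait,S:empty,W:wait | queues: N=1 E=2 S=0 W=2
Step 3 [NS]: N:car7-GO,E:wait,S:empty,W:wait | queues: N=0 E=2 S=0 W=2
Step 4 [NS]: N:empty,E:wait,S:empty,W:wait | queues: N=0 E=2 S=0 W=2
Step 5 [EW]: N:wait,E:car1-GO,S:wait,W:car2-GO | queues: N=0 E=1 S=0 W=1
Step 6 [EW]: N:wait,E:car5-GO,S:wait,W:car4-GO | queues: N=0 E=0 S=0 W=0
Car 1 crosses at step 5

5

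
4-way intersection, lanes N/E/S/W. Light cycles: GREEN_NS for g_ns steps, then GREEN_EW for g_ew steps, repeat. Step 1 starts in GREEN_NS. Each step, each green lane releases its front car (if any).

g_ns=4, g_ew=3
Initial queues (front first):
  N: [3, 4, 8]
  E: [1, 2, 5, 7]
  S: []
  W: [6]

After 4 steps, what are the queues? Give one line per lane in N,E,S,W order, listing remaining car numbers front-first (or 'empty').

Step 1 [NS]: N:car3-GO,E:wait,S:empty,W:wait | queues: N=2 E=4 S=0 W=1
Step 2 [NS]: N:car4-GO,E:wait,S:empty,W:wait | queues: N=1 E=4 S=0 W=1
Step 3 [NS]: N:car8-GO,E:wait,S:empty,W:wait | queues: N=0 E=4 S=0 W=1
Step 4 [NS]: N:empty,E:wait,S:empty,W:wait | queues: N=0 E=4 S=0 W=1

N: empty
E: 1 2 5 7
S: empty
W: 6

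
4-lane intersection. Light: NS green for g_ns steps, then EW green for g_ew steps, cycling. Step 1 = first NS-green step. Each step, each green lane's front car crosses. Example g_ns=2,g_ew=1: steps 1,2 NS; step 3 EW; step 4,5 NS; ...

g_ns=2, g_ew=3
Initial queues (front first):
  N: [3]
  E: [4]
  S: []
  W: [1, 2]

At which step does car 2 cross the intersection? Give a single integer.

Step 1 [NS]: N:car3-GO,E:wait,S:empty,W:wait | queues: N=0 E=1 S=0 W=2
Step 2 [NS]: N:empty,E:wait,S:empty,W:wait | queues: N=0 E=1 S=0 W=2
Step 3 [EW]: N:wait,E:car4-GO,S:wait,W:car1-GO | queues: N=0 E=0 S=0 W=1
Step 4 [EW]: N:wait,E:empty,S:wait,W:car2-GO | queues: N=0 E=0 S=0 W=0
Car 2 crosses at step 4

4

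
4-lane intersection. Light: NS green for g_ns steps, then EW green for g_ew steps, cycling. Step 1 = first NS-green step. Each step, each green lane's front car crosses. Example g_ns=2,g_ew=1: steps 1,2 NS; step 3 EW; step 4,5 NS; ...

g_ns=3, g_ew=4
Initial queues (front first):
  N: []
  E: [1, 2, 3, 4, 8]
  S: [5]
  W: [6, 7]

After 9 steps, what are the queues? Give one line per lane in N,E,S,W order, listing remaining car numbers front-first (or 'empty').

Step 1 [NS]: N:empty,E:wait,S:car5-GO,W:wait | queues: N=0 E=5 S=0 W=2
Step 2 [NS]: N:empty,E:wait,S:empty,W:wait | queues: N=0 E=5 S=0 W=2
Step 3 [NS]: N:empty,E:wait,S:empty,W:wait | queues: N=0 E=5 S=0 W=2
Step 4 [EW]: N:wait,E:car1-GO,S:wait,W:car6-GO | queues: N=0 E=4 S=0 W=1
Step 5 [EW]: N:wait,E:car2-GO,S:wait,W:car7-GO | queues: N=0 E=3 S=0 W=0
Step 6 [EW]: N:wait,E:car3-GO,S:wait,W:empty | queues: N=0 E=2 S=0 W=0
Step 7 [EW]: N:wait,E:car4-GO,S:wait,W:empty | queues: N=0 E=1 S=0 W=0
Step 8 [NS]: N:empty,E:wait,S:empty,W:wait | queues: N=0 E=1 S=0 W=0
Step 9 [NS]: N:empty,E:wait,S:empty,W:wait | queues: N=0 E=1 S=0 W=0

N: empty
E: 8
S: empty
W: empty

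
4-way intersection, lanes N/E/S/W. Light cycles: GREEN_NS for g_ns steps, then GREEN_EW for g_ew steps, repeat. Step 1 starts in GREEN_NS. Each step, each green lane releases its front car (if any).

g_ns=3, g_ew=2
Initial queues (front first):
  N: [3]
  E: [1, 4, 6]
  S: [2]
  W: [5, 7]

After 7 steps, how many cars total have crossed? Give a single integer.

Step 1 [NS]: N:car3-GO,E:wait,S:car2-GO,W:wait | queues: N=0 E=3 S=0 W=2
Step 2 [NS]: N:empty,E:wait,S:empty,W:wait | queues: N=0 E=3 S=0 W=2
Step 3 [NS]: N:empty,E:wait,S:empty,W:wait | queues: N=0 E=3 S=0 W=2
Step 4 [EW]: N:wait,E:car1-GO,S:wait,W:car5-GO | queues: N=0 E=2 S=0 W=1
Step 5 [EW]: N:wait,E:car4-GO,S:wait,W:car7-GO | queues: N=0 E=1 S=0 W=0
Step 6 [NS]: N:empty,E:wait,S:empty,W:wait | queues: N=0 E=1 S=0 W=0
Step 7 [NS]: N:empty,E:wait,S:empty,W:wait | queues: N=0 E=1 S=0 W=0
Cars crossed by step 7: 6

Answer: 6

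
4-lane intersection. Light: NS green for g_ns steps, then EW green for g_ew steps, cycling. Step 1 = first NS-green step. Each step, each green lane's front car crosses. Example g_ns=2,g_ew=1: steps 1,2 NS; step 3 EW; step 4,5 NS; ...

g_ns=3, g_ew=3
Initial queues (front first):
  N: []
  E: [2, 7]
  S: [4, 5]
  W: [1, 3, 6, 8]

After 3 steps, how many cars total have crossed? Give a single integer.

Step 1 [NS]: N:empty,E:wait,S:car4-GO,W:wait | queues: N=0 E=2 S=1 W=4
Step 2 [NS]: N:empty,E:wait,S:car5-GO,W:wait | queues: N=0 E=2 S=0 W=4
Step 3 [NS]: N:empty,E:wait,S:empty,W:wait | queues: N=0 E=2 S=0 W=4
Cars crossed by step 3: 2

Answer: 2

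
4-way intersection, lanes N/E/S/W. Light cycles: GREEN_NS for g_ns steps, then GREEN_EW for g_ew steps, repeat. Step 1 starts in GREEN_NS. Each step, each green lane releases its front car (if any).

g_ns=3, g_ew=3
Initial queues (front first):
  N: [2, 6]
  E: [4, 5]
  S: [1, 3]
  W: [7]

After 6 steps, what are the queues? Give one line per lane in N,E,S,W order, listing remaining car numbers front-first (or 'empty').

Step 1 [NS]: N:car2-GO,E:wait,S:car1-GO,W:wait | queues: N=1 E=2 S=1 W=1
Step 2 [NS]: N:car6-GO,E:wait,S:car3-GO,W:wait | queues: N=0 E=2 S=0 W=1
Step 3 [NS]: N:empty,E:wait,S:empty,W:wait | queues: N=0 E=2 S=0 W=1
Step 4 [EW]: N:wait,E:car4-GO,S:wait,W:car7-GO | queues: N=0 E=1 S=0 W=0
Step 5 [EW]: N:wait,E:car5-GO,S:wait,W:empty | queues: N=0 E=0 S=0 W=0

N: empty
E: empty
S: empty
W: empty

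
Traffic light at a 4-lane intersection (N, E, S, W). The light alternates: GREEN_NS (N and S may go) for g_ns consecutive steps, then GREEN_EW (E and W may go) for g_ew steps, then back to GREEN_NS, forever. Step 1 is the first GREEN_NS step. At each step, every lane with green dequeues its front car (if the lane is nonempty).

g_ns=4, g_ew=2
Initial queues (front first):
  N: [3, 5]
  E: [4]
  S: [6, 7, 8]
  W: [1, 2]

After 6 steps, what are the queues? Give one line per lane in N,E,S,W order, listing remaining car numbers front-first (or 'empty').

Step 1 [NS]: N:car3-GO,E:wait,S:car6-GO,W:wait | queues: N=1 E=1 S=2 W=2
Step 2 [NS]: N:car5-GO,E:wait,S:car7-GO,W:wait | queues: N=0 E=1 S=1 W=2
Step 3 [NS]: N:empty,E:wait,S:car8-GO,W:wait | queues: N=0 E=1 S=0 W=2
Step 4 [NS]: N:empty,E:wait,S:empty,W:wait | queues: N=0 E=1 S=0 W=2
Step 5 [EW]: N:wait,E:car4-GO,S:wait,W:car1-GO | queues: N=0 E=0 S=0 W=1
Step 6 [EW]: N:wait,E:empty,S:wait,W:car2-GO | queues: N=0 E=0 S=0 W=0

N: empty
E: empty
S: empty
W: empty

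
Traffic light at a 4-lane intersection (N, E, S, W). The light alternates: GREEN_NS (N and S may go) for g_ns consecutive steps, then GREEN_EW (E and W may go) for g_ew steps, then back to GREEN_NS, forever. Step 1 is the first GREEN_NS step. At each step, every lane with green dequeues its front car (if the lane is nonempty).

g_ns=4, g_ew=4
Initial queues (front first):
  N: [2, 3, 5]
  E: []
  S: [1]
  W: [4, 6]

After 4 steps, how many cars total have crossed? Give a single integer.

Step 1 [NS]: N:car2-GO,E:wait,S:car1-GO,W:wait | queues: N=2 E=0 S=0 W=2
Step 2 [NS]: N:car3-GO,E:wait,S:empty,W:wait | queues: N=1 E=0 S=0 W=2
Step 3 [NS]: N:car5-GO,E:wait,S:empty,W:wait | queues: N=0 E=0 S=0 W=2
Step 4 [NS]: N:empty,E:wait,S:empty,W:wait | queues: N=0 E=0 S=0 W=2
Cars crossed by step 4: 4

Answer: 4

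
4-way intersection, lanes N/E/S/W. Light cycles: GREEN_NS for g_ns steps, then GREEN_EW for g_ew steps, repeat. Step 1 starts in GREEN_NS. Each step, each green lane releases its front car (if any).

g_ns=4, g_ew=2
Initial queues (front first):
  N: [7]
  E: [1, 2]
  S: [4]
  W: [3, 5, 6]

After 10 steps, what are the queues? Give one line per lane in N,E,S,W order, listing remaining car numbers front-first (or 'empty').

Step 1 [NS]: N:car7-GO,E:wait,S:car4-GO,W:wait | queues: N=0 E=2 S=0 W=3
Step 2 [NS]: N:empty,E:wait,S:empty,W:wait | queues: N=0 E=2 S=0 W=3
Step 3 [NS]: N:empty,E:wait,S:empty,W:wait | queues: N=0 E=2 S=0 W=3
Step 4 [NS]: N:empty,E:wait,S:empty,W:wait | queues: N=0 E=2 S=0 W=3
Step 5 [EW]: N:wait,E:car1-GO,S:wait,W:car3-GO | queues: N=0 E=1 S=0 W=2
Step 6 [EW]: N:wait,E:car2-GO,S:wait,W:car5-GO | queues: N=0 E=0 S=0 W=1
Step 7 [NS]: N:empty,E:wait,S:empty,W:wait | queues: N=0 E=0 S=0 W=1
Step 8 [NS]: N:empty,E:wait,S:empty,W:wait | queues: N=0 E=0 S=0 W=1
Step 9 [NS]: N:empty,E:wait,S:empty,W:wait | queues: N=0 E=0 S=0 W=1
Step 10 [NS]: N:empty,E:wait,S:empty,W:wait | queues: N=0 E=0 S=0 W=1

N: empty
E: empty
S: empty
W: 6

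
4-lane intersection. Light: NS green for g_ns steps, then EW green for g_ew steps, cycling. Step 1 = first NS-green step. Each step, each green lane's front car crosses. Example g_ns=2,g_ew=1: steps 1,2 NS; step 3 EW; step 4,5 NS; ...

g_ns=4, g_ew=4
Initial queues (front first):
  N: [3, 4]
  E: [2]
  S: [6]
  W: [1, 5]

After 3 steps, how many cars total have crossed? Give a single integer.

Answer: 3

Derivation:
Step 1 [NS]: N:car3-GO,E:wait,S:car6-GO,W:wait | queues: N=1 E=1 S=0 W=2
Step 2 [NS]: N:car4-GO,E:wait,S:empty,W:wait | queues: N=0 E=1 S=0 W=2
Step 3 [NS]: N:empty,E:wait,S:empty,W:wait | queues: N=0 E=1 S=0 W=2
Cars crossed by step 3: 3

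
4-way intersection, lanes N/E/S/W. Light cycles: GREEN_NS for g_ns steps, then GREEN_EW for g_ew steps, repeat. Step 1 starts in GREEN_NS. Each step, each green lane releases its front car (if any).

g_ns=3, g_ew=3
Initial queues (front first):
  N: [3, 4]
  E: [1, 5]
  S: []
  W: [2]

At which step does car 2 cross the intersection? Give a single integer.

Step 1 [NS]: N:car3-GO,E:wait,S:empty,W:wait | queues: N=1 E=2 S=0 W=1
Step 2 [NS]: N:car4-GO,E:wait,S:empty,W:wait | queues: N=0 E=2 S=0 W=1
Step 3 [NS]: N:empty,E:wait,S:empty,W:wait | queues: N=0 E=2 S=0 W=1
Step 4 [EW]: N:wait,E:car1-GO,S:wait,W:car2-GO | queues: N=0 E=1 S=0 W=0
Step 5 [EW]: N:wait,E:car5-GO,S:wait,W:empty | queues: N=0 E=0 S=0 W=0
Car 2 crosses at step 4

4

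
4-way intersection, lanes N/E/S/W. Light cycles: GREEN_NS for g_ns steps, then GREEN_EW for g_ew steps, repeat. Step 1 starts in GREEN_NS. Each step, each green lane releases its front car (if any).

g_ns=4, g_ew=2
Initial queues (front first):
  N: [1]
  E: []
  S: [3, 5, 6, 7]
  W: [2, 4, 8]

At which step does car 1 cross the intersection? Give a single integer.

Step 1 [NS]: N:car1-GO,E:wait,S:car3-GO,W:wait | queues: N=0 E=0 S=3 W=3
Step 2 [NS]: N:empty,E:wait,S:car5-GO,W:wait | queues: N=0 E=0 S=2 W=3
Step 3 [NS]: N:empty,E:wait,S:car6-GO,W:wait | queues: N=0 E=0 S=1 W=3
Step 4 [NS]: N:empty,E:wait,S:car7-GO,W:wait | queues: N=0 E=0 S=0 W=3
Step 5 [EW]: N:wait,E:empty,S:wait,W:car2-GO | queues: N=0 E=0 S=0 W=2
Step 6 [EW]: N:wait,E:empty,S:wait,W:car4-GO | queues: N=0 E=0 S=0 W=1
Step 7 [NS]: N:empty,E:wait,S:empty,W:wait | queues: N=0 E=0 S=0 W=1
Step 8 [NS]: N:empty,E:wait,S:empty,W:wait | queues: N=0 E=0 S=0 W=1
Step 9 [NS]: N:empty,E:wait,S:empty,W:wait | queues: N=0 E=0 S=0 W=1
Step 10 [NS]: N:empty,E:wait,S:empty,W:wait | queues: N=0 E=0 S=0 W=1
Step 11 [EW]: N:wait,E:empty,S:wait,W:car8-GO | queues: N=0 E=0 S=0 W=0
Car 1 crosses at step 1

1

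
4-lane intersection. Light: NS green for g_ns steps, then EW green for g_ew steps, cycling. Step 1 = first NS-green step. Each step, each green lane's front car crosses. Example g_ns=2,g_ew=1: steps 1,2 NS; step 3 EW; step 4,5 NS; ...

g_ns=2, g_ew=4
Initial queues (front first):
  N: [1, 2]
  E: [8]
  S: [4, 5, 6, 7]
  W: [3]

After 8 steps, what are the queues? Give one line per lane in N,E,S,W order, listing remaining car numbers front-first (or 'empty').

Step 1 [NS]: N:car1-GO,E:wait,S:car4-GO,W:wait | queues: N=1 E=1 S=3 W=1
Step 2 [NS]: N:car2-GO,E:wait,S:car5-GO,W:wait | queues: N=0 E=1 S=2 W=1
Step 3 [EW]: N:wait,E:car8-GO,S:wait,W:car3-GO | queues: N=0 E=0 S=2 W=0
Step 4 [EW]: N:wait,E:empty,S:wait,W:empty | queues: N=0 E=0 S=2 W=0
Step 5 [EW]: N:wait,E:empty,S:wait,W:empty | queues: N=0 E=0 S=2 W=0
Step 6 [EW]: N:wait,E:empty,S:wait,W:empty | queues: N=0 E=0 S=2 W=0
Step 7 [NS]: N:empty,E:wait,S:car6-GO,W:wait | queues: N=0 E=0 S=1 W=0
Step 8 [NS]: N:empty,E:wait,S:car7-GO,W:wait | queues: N=0 E=0 S=0 W=0

N: empty
E: empty
S: empty
W: empty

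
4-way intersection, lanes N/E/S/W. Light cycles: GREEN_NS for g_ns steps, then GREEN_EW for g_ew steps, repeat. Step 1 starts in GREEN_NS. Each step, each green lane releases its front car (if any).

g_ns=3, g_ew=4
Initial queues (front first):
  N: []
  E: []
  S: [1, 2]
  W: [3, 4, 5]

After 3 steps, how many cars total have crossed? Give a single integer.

Step 1 [NS]: N:empty,E:wait,S:car1-GO,W:wait | queues: N=0 E=0 S=1 W=3
Step 2 [NS]: N:empty,E:wait,S:car2-GO,W:wait | queues: N=0 E=0 S=0 W=3
Step 3 [NS]: N:empty,E:wait,S:empty,W:wait | queues: N=0 E=0 S=0 W=3
Cars crossed by step 3: 2

Answer: 2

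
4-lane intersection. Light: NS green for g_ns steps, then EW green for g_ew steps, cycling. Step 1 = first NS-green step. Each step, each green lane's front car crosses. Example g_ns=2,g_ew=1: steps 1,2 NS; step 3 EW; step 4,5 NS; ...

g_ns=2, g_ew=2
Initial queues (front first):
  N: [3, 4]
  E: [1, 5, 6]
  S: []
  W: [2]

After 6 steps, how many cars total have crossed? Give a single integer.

Answer: 5

Derivation:
Step 1 [NS]: N:car3-GO,E:wait,S:empty,W:wait | queues: N=1 E=3 S=0 W=1
Step 2 [NS]: N:car4-GO,E:wait,S:empty,W:wait | queues: N=0 E=3 S=0 W=1
Step 3 [EW]: N:wait,E:car1-GO,S:wait,W:car2-GO | queues: N=0 E=2 S=0 W=0
Step 4 [EW]: N:wait,E:car5-GO,S:wait,W:empty | queues: N=0 E=1 S=0 W=0
Step 5 [NS]: N:empty,E:wait,S:empty,W:wait | queues: N=0 E=1 S=0 W=0
Step 6 [NS]: N:empty,E:wait,S:empty,W:wait | queues: N=0 E=1 S=0 W=0
Cars crossed by step 6: 5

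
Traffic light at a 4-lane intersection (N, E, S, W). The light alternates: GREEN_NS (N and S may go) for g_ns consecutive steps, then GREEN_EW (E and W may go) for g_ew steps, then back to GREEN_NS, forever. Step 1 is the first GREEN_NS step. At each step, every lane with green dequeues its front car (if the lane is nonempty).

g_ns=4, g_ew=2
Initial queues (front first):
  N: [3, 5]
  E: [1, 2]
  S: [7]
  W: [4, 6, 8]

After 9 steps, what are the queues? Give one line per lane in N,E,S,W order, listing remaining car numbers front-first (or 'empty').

Step 1 [NS]: N:car3-GO,E:wait,S:car7-GO,W:wait | queues: N=1 E=2 S=0 W=3
Step 2 [NS]: N:car5-GO,E:wait,S:empty,W:wait | queues: N=0 E=2 S=0 W=3
Step 3 [NS]: N:empty,E:wait,S:empty,W:wait | queues: N=0 E=2 S=0 W=3
Step 4 [NS]: N:empty,E:wait,S:empty,W:wait | queues: N=0 E=2 S=0 W=3
Step 5 [EW]: N:wait,E:car1-GO,S:wait,W:car4-GO | queues: N=0 E=1 S=0 W=2
Step 6 [EW]: N:wait,E:car2-GO,S:wait,W:car6-GO | queues: N=0 E=0 S=0 W=1
Step 7 [NS]: N:empty,E:wait,S:empty,W:wait | queues: N=0 E=0 S=0 W=1
Step 8 [NS]: N:empty,E:wait,S:empty,W:wait | queues: N=0 E=0 S=0 W=1
Step 9 [NS]: N:empty,E:wait,S:empty,W:wait | queues: N=0 E=0 S=0 W=1

N: empty
E: empty
S: empty
W: 8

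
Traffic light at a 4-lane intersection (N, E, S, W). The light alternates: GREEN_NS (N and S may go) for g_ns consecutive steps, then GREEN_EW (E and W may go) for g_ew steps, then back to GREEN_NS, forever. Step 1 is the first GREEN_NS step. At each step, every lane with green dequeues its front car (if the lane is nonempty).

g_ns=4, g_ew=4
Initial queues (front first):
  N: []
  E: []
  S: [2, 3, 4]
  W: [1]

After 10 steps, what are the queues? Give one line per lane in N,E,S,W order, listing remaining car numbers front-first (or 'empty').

Step 1 [NS]: N:empty,E:wait,S:car2-GO,W:wait | queues: N=0 E=0 S=2 W=1
Step 2 [NS]: N:empty,E:wait,S:car3-GO,W:wait | queues: N=0 E=0 S=1 W=1
Step 3 [NS]: N:empty,E:wait,S:car4-GO,W:wait | queues: N=0 E=0 S=0 W=1
Step 4 [NS]: N:empty,E:wait,S:empty,W:wait | queues: N=0 E=0 S=0 W=1
Step 5 [EW]: N:wait,E:empty,S:wait,W:car1-GO | queues: N=0 E=0 S=0 W=0

N: empty
E: empty
S: empty
W: empty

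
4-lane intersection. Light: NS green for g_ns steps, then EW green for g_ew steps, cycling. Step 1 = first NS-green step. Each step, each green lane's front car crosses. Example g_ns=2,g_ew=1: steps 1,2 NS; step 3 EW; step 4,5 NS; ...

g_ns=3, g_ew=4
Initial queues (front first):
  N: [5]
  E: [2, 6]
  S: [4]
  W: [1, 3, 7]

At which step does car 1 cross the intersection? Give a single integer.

Step 1 [NS]: N:car5-GO,E:wait,S:car4-GO,W:wait | queues: N=0 E=2 S=0 W=3
Step 2 [NS]: N:empty,E:wait,S:empty,W:wait | queues: N=0 E=2 S=0 W=3
Step 3 [NS]: N:empty,E:wait,S:empty,W:wait | queues: N=0 E=2 S=0 W=3
Step 4 [EW]: N:wait,E:car2-GO,S:wait,W:car1-GO | queues: N=0 E=1 S=0 W=2
Step 5 [EW]: N:wait,E:car6-GO,S:wait,W:car3-GO | queues: N=0 E=0 S=0 W=1
Step 6 [EW]: N:wait,E:empty,S:wait,W:car7-GO | queues: N=0 E=0 S=0 W=0
Car 1 crosses at step 4

4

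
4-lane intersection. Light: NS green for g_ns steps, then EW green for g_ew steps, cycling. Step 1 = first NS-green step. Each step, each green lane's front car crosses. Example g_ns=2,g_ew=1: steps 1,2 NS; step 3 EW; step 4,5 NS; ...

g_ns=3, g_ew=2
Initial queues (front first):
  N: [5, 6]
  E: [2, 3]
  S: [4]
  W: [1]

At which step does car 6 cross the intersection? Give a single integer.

Step 1 [NS]: N:car5-GO,E:wait,S:car4-GO,W:wait | queues: N=1 E=2 S=0 W=1
Step 2 [NS]: N:car6-GO,E:wait,S:empty,W:wait | queues: N=0 E=2 S=0 W=1
Step 3 [NS]: N:empty,E:wait,S:empty,W:wait | queues: N=0 E=2 S=0 W=1
Step 4 [EW]: N:wait,E:car2-GO,S:wait,W:car1-GO | queues: N=0 E=1 S=0 W=0
Step 5 [EW]: N:wait,E:car3-GO,S:wait,W:empty | queues: N=0 E=0 S=0 W=0
Car 6 crosses at step 2

2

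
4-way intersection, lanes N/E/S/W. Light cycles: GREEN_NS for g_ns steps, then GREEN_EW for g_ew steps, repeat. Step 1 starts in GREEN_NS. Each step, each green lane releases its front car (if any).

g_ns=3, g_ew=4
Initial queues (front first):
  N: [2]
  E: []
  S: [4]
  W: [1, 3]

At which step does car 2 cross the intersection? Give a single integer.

Step 1 [NS]: N:car2-GO,E:wait,S:car4-GO,W:wait | queues: N=0 E=0 S=0 W=2
Step 2 [NS]: N:empty,E:wait,S:empty,W:wait | queues: N=0 E=0 S=0 W=2
Step 3 [NS]: N:empty,E:wait,S:empty,W:wait | queues: N=0 E=0 S=0 W=2
Step 4 [EW]: N:wait,E:empty,S:wait,W:car1-GO | queues: N=0 E=0 S=0 W=1
Step 5 [EW]: N:wait,E:empty,S:wait,W:car3-GO | queues: N=0 E=0 S=0 W=0
Car 2 crosses at step 1

1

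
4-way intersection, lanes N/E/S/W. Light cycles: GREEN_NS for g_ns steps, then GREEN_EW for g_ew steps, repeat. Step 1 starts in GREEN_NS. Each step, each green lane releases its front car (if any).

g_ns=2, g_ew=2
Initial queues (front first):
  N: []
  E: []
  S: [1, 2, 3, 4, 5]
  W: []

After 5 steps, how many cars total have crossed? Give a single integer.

Answer: 3

Derivation:
Step 1 [NS]: N:empty,E:wait,S:car1-GO,W:wait | queues: N=0 E=0 S=4 W=0
Step 2 [NS]: N:empty,E:wait,S:car2-GO,W:wait | queues: N=0 E=0 S=3 W=0
Step 3 [EW]: N:wait,E:empty,S:wait,W:empty | queues: N=0 E=0 S=3 W=0
Step 4 [EW]: N:wait,E:empty,S:wait,W:empty | queues: N=0 E=0 S=3 W=0
Step 5 [NS]: N:empty,E:wait,S:car3-GO,W:wait | queues: N=0 E=0 S=2 W=0
Cars crossed by step 5: 3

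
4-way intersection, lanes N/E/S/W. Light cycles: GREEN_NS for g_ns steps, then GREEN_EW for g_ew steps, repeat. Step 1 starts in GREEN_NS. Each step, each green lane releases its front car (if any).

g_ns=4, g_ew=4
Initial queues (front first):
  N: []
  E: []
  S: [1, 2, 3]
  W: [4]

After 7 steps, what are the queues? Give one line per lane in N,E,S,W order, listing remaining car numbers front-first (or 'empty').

Step 1 [NS]: N:empty,E:wait,S:car1-GO,W:wait | queues: N=0 E=0 S=2 W=1
Step 2 [NS]: N:empty,E:wait,S:car2-GO,W:wait | queues: N=0 E=0 S=1 W=1
Step 3 [NS]: N:empty,E:wait,S:car3-GO,W:wait | queues: N=0 E=0 S=0 W=1
Step 4 [NS]: N:empty,E:wait,S:empty,W:wait | queues: N=0 E=0 S=0 W=1
Step 5 [EW]: N:wait,E:empty,S:wait,W:car4-GO | queues: N=0 E=0 S=0 W=0

N: empty
E: empty
S: empty
W: empty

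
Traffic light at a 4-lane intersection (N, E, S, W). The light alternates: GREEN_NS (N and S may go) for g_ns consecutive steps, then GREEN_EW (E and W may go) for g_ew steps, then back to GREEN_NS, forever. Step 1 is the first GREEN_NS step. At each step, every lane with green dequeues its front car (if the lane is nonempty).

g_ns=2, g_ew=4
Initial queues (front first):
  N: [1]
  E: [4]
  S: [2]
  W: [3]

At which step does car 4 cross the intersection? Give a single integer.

Step 1 [NS]: N:car1-GO,E:wait,S:car2-GO,W:wait | queues: N=0 E=1 S=0 W=1
Step 2 [NS]: N:empty,E:wait,S:empty,W:wait | queues: N=0 E=1 S=0 W=1
Step 3 [EW]: N:wait,E:car4-GO,S:wait,W:car3-GO | queues: N=0 E=0 S=0 W=0
Car 4 crosses at step 3

3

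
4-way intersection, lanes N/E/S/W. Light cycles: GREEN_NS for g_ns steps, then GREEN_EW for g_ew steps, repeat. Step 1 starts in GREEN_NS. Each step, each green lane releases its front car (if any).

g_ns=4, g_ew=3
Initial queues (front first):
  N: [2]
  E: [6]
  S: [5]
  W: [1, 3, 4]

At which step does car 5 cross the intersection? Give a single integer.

Step 1 [NS]: N:car2-GO,E:wait,S:car5-GO,W:wait | queues: N=0 E=1 S=0 W=3
Step 2 [NS]: N:empty,E:wait,S:empty,W:wait | queues: N=0 E=1 S=0 W=3
Step 3 [NS]: N:empty,E:wait,S:empty,W:wait | queues: N=0 E=1 S=0 W=3
Step 4 [NS]: N:empty,E:wait,S:empty,W:wait | queues: N=0 E=1 S=0 W=3
Step 5 [EW]: N:wait,E:car6-GO,S:wait,W:car1-GO | queues: N=0 E=0 S=0 W=2
Step 6 [EW]: N:wait,E:empty,S:wait,W:car3-GO | queues: N=0 E=0 S=0 W=1
Step 7 [EW]: N:wait,E:empty,S:wait,W:car4-GO | queues: N=0 E=0 S=0 W=0
Car 5 crosses at step 1

1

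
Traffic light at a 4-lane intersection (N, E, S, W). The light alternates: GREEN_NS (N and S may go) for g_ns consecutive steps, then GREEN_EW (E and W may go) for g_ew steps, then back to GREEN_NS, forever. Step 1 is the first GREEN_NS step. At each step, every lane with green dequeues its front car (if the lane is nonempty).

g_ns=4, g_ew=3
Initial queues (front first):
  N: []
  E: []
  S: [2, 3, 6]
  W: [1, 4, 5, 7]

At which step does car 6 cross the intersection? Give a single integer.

Step 1 [NS]: N:empty,E:wait,S:car2-GO,W:wait | queues: N=0 E=0 S=2 W=4
Step 2 [NS]: N:empty,E:wait,S:car3-GO,W:wait | queues: N=0 E=0 S=1 W=4
Step 3 [NS]: N:empty,E:wait,S:car6-GO,W:wait | queues: N=0 E=0 S=0 W=4
Step 4 [NS]: N:empty,E:wait,S:empty,W:wait | queues: N=0 E=0 S=0 W=4
Step 5 [EW]: N:wait,E:empty,S:wait,W:car1-GO | queues: N=0 E=0 S=0 W=3
Step 6 [EW]: N:wait,E:empty,S:wait,W:car4-GO | queues: N=0 E=0 S=0 W=2
Step 7 [EW]: N:wait,E:empty,S:wait,W:car5-GO | queues: N=0 E=0 S=0 W=1
Step 8 [NS]: N:empty,E:wait,S:empty,W:wait | queues: N=0 E=0 S=0 W=1
Step 9 [NS]: N:empty,E:wait,S:empty,W:wait | queues: N=0 E=0 S=0 W=1
Step 10 [NS]: N:empty,E:wait,S:empty,W:wait | queues: N=0 E=0 S=0 W=1
Step 11 [NS]: N:empty,E:wait,S:empty,W:wait | queues: N=0 E=0 S=0 W=1
Step 12 [EW]: N:wait,E:empty,S:wait,W:car7-GO | queues: N=0 E=0 S=0 W=0
Car 6 crosses at step 3

3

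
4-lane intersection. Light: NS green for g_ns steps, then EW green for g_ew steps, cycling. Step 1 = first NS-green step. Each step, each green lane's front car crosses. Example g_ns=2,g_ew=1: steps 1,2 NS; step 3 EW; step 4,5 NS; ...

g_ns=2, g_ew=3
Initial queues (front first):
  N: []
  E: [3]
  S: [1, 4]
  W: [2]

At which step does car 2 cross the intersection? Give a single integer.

Step 1 [NS]: N:empty,E:wait,S:car1-GO,W:wait | queues: N=0 E=1 S=1 W=1
Step 2 [NS]: N:empty,E:wait,S:car4-GO,W:wait | queues: N=0 E=1 S=0 W=1
Step 3 [EW]: N:wait,E:car3-GO,S:wait,W:car2-GO | queues: N=0 E=0 S=0 W=0
Car 2 crosses at step 3

3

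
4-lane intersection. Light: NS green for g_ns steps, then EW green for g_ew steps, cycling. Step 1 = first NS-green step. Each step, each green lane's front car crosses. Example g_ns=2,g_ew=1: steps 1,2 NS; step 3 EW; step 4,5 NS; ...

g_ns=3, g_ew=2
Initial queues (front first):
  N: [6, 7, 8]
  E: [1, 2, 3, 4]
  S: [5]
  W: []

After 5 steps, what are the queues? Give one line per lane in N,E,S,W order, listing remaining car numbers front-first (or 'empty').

Step 1 [NS]: N:car6-GO,E:wait,S:car5-GO,W:wait | queues: N=2 E=4 S=0 W=0
Step 2 [NS]: N:car7-GO,E:wait,S:empty,W:wait | queues: N=1 E=4 S=0 W=0
Step 3 [NS]: N:car8-GO,E:wait,S:empty,W:wait | queues: N=0 E=4 S=0 W=0
Step 4 [EW]: N:wait,E:car1-GO,S:wait,W:empty | queues: N=0 E=3 S=0 W=0
Step 5 [EW]: N:wait,E:car2-GO,S:wait,W:empty | queues: N=0 E=2 S=0 W=0

N: empty
E: 3 4
S: empty
W: empty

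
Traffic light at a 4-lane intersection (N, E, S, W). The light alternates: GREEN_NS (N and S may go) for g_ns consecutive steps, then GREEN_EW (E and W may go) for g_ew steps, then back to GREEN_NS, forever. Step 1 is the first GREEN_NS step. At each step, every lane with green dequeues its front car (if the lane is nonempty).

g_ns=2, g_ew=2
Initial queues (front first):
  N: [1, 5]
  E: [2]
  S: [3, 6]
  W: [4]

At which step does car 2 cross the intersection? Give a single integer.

Step 1 [NS]: N:car1-GO,E:wait,S:car3-GO,W:wait | queues: N=1 E=1 S=1 W=1
Step 2 [NS]: N:car5-GO,E:wait,S:car6-GO,W:wait | queues: N=0 E=1 S=0 W=1
Step 3 [EW]: N:wait,E:car2-GO,S:wait,W:car4-GO | queues: N=0 E=0 S=0 W=0
Car 2 crosses at step 3

3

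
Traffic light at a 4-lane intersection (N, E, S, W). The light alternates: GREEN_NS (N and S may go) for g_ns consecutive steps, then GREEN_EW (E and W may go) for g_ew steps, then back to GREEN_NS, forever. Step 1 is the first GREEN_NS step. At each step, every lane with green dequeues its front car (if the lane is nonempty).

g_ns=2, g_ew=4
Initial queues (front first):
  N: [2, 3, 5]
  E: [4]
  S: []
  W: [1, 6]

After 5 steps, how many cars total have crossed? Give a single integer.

Answer: 5

Derivation:
Step 1 [NS]: N:car2-GO,E:wait,S:empty,W:wait | queues: N=2 E=1 S=0 W=2
Step 2 [NS]: N:car3-GO,E:wait,S:empty,W:wait | queues: N=1 E=1 S=0 W=2
Step 3 [EW]: N:wait,E:car4-GO,S:wait,W:car1-GO | queues: N=1 E=0 S=0 W=1
Step 4 [EW]: N:wait,E:empty,S:wait,W:car6-GO | queues: N=1 E=0 S=0 W=0
Step 5 [EW]: N:wait,E:empty,S:wait,W:empty | queues: N=1 E=0 S=0 W=0
Cars crossed by step 5: 5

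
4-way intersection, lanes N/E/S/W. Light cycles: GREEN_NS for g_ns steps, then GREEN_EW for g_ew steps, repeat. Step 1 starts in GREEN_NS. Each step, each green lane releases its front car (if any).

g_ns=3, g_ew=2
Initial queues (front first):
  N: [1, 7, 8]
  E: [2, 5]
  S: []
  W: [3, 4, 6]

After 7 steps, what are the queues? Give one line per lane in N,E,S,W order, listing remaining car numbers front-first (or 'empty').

Step 1 [NS]: N:car1-GO,E:wait,S:empty,W:wait | queues: N=2 E=2 S=0 W=3
Step 2 [NS]: N:car7-GO,E:wait,S:empty,W:wait | queues: N=1 E=2 S=0 W=3
Step 3 [NS]: N:car8-GO,E:wait,S:empty,W:wait | queues: N=0 E=2 S=0 W=3
Step 4 [EW]: N:wait,E:car2-GO,S:wait,W:car3-GO | queues: N=0 E=1 S=0 W=2
Step 5 [EW]: N:wait,E:car5-GO,S:wait,W:car4-GO | queues: N=0 E=0 S=0 W=1
Step 6 [NS]: N:empty,E:wait,S:empty,W:wait | queues: N=0 E=0 S=0 W=1
Step 7 [NS]: N:empty,E:wait,S:empty,W:wait | queues: N=0 E=0 S=0 W=1

N: empty
E: empty
S: empty
W: 6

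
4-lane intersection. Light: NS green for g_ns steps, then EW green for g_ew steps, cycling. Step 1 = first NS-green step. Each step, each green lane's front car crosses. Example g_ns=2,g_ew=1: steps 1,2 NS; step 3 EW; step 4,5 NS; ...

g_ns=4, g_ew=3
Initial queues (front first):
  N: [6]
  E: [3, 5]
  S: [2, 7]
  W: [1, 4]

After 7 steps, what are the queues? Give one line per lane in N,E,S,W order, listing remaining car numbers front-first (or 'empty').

Step 1 [NS]: N:car6-GO,E:wait,S:car2-GO,W:wait | queues: N=0 E=2 S=1 W=2
Step 2 [NS]: N:empty,E:wait,S:car7-GO,W:wait | queues: N=0 E=2 S=0 W=2
Step 3 [NS]: N:empty,E:wait,S:empty,W:wait | queues: N=0 E=2 S=0 W=2
Step 4 [NS]: N:empty,E:wait,S:empty,W:wait | queues: N=0 E=2 S=0 W=2
Step 5 [EW]: N:wait,E:car3-GO,S:wait,W:car1-GO | queues: N=0 E=1 S=0 W=1
Step 6 [EW]: N:wait,E:car5-GO,S:wait,W:car4-GO | queues: N=0 E=0 S=0 W=0

N: empty
E: empty
S: empty
W: empty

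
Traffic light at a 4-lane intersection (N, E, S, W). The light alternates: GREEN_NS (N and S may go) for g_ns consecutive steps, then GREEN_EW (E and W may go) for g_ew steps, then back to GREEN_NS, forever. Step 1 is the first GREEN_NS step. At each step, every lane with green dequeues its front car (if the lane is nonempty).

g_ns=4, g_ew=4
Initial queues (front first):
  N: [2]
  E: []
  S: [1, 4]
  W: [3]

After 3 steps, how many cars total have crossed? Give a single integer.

Step 1 [NS]: N:car2-GO,E:wait,S:car1-GO,W:wait | queues: N=0 E=0 S=1 W=1
Step 2 [NS]: N:empty,E:wait,S:car4-GO,W:wait | queues: N=0 E=0 S=0 W=1
Step 3 [NS]: N:empty,E:wait,S:empty,W:wait | queues: N=0 E=0 S=0 W=1
Cars crossed by step 3: 3

Answer: 3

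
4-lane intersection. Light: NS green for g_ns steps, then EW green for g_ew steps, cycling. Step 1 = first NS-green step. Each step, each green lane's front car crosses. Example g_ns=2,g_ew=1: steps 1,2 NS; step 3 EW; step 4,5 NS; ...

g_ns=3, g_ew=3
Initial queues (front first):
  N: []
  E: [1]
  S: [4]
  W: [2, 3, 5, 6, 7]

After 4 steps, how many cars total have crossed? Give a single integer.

Step 1 [NS]: N:empty,E:wait,S:car4-GO,W:wait | queues: N=0 E=1 S=0 W=5
Step 2 [NS]: N:empty,E:wait,S:empty,W:wait | queues: N=0 E=1 S=0 W=5
Step 3 [NS]: N:empty,E:wait,S:empty,W:wait | queues: N=0 E=1 S=0 W=5
Step 4 [EW]: N:wait,E:car1-GO,S:wait,W:car2-GO | queues: N=0 E=0 S=0 W=4
Cars crossed by step 4: 3

Answer: 3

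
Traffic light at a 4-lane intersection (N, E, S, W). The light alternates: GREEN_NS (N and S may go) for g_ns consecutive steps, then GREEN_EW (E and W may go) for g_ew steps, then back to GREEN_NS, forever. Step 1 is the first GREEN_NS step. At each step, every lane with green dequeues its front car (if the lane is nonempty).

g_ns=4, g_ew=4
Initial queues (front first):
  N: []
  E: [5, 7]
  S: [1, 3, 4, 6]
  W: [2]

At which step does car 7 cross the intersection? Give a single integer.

Step 1 [NS]: N:empty,E:wait,S:car1-GO,W:wait | queues: N=0 E=2 S=3 W=1
Step 2 [NS]: N:empty,E:wait,S:car3-GO,W:wait | queues: N=0 E=2 S=2 W=1
Step 3 [NS]: N:empty,E:wait,S:car4-GO,W:wait | queues: N=0 E=2 S=1 W=1
Step 4 [NS]: N:empty,E:wait,S:car6-GO,W:wait | queues: N=0 E=2 S=0 W=1
Step 5 [EW]: N:wait,E:car5-GO,S:wait,W:car2-GO | queues: N=0 E=1 S=0 W=0
Step 6 [EW]: N:wait,E:car7-GO,S:wait,W:empty | queues: N=0 E=0 S=0 W=0
Car 7 crosses at step 6

6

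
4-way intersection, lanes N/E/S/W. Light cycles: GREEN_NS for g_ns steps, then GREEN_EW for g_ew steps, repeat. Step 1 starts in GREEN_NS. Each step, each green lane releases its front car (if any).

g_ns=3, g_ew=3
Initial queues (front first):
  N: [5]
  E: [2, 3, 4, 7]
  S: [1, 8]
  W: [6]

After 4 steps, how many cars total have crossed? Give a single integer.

Step 1 [NS]: N:car5-GO,E:wait,S:car1-GO,W:wait | queues: N=0 E=4 S=1 W=1
Step 2 [NS]: N:empty,E:wait,S:car8-GO,W:wait | queues: N=0 E=4 S=0 W=1
Step 3 [NS]: N:empty,E:wait,S:empty,W:wait | queues: N=0 E=4 S=0 W=1
Step 4 [EW]: N:wait,E:car2-GO,S:wait,W:car6-GO | queues: N=0 E=3 S=0 W=0
Cars crossed by step 4: 5

Answer: 5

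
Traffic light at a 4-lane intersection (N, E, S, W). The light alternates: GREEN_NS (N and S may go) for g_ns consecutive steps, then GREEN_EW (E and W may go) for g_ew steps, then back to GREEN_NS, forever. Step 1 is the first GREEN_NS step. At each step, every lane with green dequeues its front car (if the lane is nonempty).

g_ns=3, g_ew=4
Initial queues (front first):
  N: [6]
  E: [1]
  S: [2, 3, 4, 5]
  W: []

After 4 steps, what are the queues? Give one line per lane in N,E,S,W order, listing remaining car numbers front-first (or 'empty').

Step 1 [NS]: N:car6-GO,E:wait,S:car2-GO,W:wait | queues: N=0 E=1 S=3 W=0
Step 2 [NS]: N:empty,E:wait,S:car3-GO,W:wait | queues: N=0 E=1 S=2 W=0
Step 3 [NS]: N:empty,E:wait,S:car4-GO,W:wait | queues: N=0 E=1 S=1 W=0
Step 4 [EW]: N:wait,E:car1-GO,S:wait,W:empty | queues: N=0 E=0 S=1 W=0

N: empty
E: empty
S: 5
W: empty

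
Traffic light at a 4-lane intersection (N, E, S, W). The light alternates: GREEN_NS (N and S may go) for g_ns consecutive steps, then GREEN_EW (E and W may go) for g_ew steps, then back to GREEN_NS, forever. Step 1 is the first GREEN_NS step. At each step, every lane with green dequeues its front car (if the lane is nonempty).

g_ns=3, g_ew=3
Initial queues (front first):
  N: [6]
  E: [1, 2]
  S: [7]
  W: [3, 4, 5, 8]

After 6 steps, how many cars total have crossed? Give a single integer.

Step 1 [NS]: N:car6-GO,E:wait,S:car7-GO,W:wait | queues: N=0 E=2 S=0 W=4
Step 2 [NS]: N:empty,E:wait,S:empty,W:wait | queues: N=0 E=2 S=0 W=4
Step 3 [NS]: N:empty,E:wait,S:empty,W:wait | queues: N=0 E=2 S=0 W=4
Step 4 [EW]: N:wait,E:car1-GO,S:wait,W:car3-GO | queues: N=0 E=1 S=0 W=3
Step 5 [EW]: N:wait,E:car2-GO,S:wait,W:car4-GO | queues: N=0 E=0 S=0 W=2
Step 6 [EW]: N:wait,E:empty,S:wait,W:car5-GO | queues: N=0 E=0 S=0 W=1
Cars crossed by step 6: 7

Answer: 7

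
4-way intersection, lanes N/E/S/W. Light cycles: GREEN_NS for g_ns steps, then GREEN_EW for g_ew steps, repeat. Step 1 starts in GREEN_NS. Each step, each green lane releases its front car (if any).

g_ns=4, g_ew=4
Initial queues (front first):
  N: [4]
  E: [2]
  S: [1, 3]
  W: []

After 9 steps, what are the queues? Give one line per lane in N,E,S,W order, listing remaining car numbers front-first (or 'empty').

Step 1 [NS]: N:car4-GO,E:wait,S:car1-GO,W:wait | queues: N=0 E=1 S=1 W=0
Step 2 [NS]: N:empty,E:wait,S:car3-GO,W:wait | queues: N=0 E=1 S=0 W=0
Step 3 [NS]: N:empty,E:wait,S:empty,W:wait | queues: N=0 E=1 S=0 W=0
Step 4 [NS]: N:empty,E:wait,S:empty,W:wait | queues: N=0 E=1 S=0 W=0
Step 5 [EW]: N:wait,E:car2-GO,S:wait,W:empty | queues: N=0 E=0 S=0 W=0

N: empty
E: empty
S: empty
W: empty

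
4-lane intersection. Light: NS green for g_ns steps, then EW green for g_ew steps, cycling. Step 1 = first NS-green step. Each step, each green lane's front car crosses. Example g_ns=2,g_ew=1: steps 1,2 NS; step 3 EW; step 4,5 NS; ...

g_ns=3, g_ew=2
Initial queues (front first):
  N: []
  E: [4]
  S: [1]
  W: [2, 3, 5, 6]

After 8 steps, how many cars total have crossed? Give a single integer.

Answer: 4

Derivation:
Step 1 [NS]: N:empty,E:wait,S:car1-GO,W:wait | queues: N=0 E=1 S=0 W=4
Step 2 [NS]: N:empty,E:wait,S:empty,W:wait | queues: N=0 E=1 S=0 W=4
Step 3 [NS]: N:empty,E:wait,S:empty,W:wait | queues: N=0 E=1 S=0 W=4
Step 4 [EW]: N:wait,E:car4-GO,S:wait,W:car2-GO | queues: N=0 E=0 S=0 W=3
Step 5 [EW]: N:wait,E:empty,S:wait,W:car3-GO | queues: N=0 E=0 S=0 W=2
Step 6 [NS]: N:empty,E:wait,S:empty,W:wait | queues: N=0 E=0 S=0 W=2
Step 7 [NS]: N:empty,E:wait,S:empty,W:wait | queues: N=0 E=0 S=0 W=2
Step 8 [NS]: N:empty,E:wait,S:empty,W:wait | queues: N=0 E=0 S=0 W=2
Cars crossed by step 8: 4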